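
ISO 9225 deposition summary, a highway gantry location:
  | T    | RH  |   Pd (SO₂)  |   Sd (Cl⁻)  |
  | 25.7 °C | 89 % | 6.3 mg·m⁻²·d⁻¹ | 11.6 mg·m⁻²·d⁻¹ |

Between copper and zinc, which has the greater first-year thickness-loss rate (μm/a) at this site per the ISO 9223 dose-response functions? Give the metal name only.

copper: f(T) = -0.080·(T−10) [T>10 °C] = -1.2560
  sulphur-dioxide contribution → 0.4646 μm/a
  chloride contribution → 1.724 μm/a
  ⇒ r_corr(copper) = 2.189 μm/a
zinc: temperature factor f = -0.071·(15.7) = -1.1147
  sulphur-dioxide contribution → 0.5704 μm/a
  chloride contribution → 1.281 μm/a
  total first-year rate 1.852 μm/a
Ordering by μm/a: copper (2.19) > zinc (1.85)

copper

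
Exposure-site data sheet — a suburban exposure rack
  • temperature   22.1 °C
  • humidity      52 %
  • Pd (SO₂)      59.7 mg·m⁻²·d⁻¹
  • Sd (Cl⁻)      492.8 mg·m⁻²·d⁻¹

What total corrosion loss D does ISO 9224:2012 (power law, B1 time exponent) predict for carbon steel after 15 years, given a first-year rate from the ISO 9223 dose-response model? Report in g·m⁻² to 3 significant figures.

carbon steel: T>10 °C ⇒ hinge -0.054·(22.1−10) = -0.6534
  SO₂ term: 1.77·59.7^0.52·exp(0.02·52-0.6534) = 21.85
  Sd branch = 0.102·Sd^0.62·e^(0.033·RH+0.04·T) = 64.15 μm/a
  sum: 21.85 + 64.15 → r_corr = 86 μm/a
ISO 9224: D(t) = r_corr · t^b with b = 0.523 (carbon steel, B1)
  D(15) = 86 × 15^0.523 = 86 × 4.122 = 354.5 μm
  Mass loss = 354.5 μm × 7.85 g/cm³ = 2783 g·m⁻²

D(15) = 2.78e+03 g·m⁻²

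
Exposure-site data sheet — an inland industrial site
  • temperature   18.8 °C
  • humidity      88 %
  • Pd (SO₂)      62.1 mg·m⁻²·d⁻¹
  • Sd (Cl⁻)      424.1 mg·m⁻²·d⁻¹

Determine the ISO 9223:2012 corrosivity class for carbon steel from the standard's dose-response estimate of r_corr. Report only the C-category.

CX

carbon steel: f(T) = -0.054·(T−10) [T>10 °C] = -0.4752
  Pd branch = 1.77·Pd^0.52·e^(0.02·RH+f) = 54.75 μm/a
  Sd branch = 0.102·Sd^0.62·e^(0.033·RH+0.04·T) = 168 μm/a
  sum: 54.75 + 168 → r_corr = 222.8 μm/a
Category bounds: 200…700 μm/a bracket r_corr ⇒ CX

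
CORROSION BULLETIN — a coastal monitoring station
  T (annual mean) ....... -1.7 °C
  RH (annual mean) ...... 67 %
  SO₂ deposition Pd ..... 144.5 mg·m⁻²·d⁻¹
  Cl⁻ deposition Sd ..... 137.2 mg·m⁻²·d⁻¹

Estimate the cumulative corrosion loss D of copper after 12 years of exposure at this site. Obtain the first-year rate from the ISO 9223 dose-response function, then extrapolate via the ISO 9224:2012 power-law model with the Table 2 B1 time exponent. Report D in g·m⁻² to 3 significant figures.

D(12) = 29.5 g·m⁻²

copper: T≤10 °C ⇒ hinge +0.126·(-1.7−10) = -1.4742
  SO₂ term: 0.0053·144.5^0.26·exp(0.059·67-1.4742) = 0.2303
  Cl⁻ term: 0.01025·137.2^0.27·exp(0.036·67+0.049·-1.7) = 0.3973
  r_corr = 0.2303 + 0.3973 = 0.6277 μm/a
ISO 9224: D(t) = r_corr · t^b with b = 0.667 (copper, B1)
  D(12) = 0.6277 × 12^0.667 = 0.6277 × 5.246 = 3.293 μm
  Mass loss = 3.293 μm × 8.96 g/cm³ = 29.5 g·m⁻²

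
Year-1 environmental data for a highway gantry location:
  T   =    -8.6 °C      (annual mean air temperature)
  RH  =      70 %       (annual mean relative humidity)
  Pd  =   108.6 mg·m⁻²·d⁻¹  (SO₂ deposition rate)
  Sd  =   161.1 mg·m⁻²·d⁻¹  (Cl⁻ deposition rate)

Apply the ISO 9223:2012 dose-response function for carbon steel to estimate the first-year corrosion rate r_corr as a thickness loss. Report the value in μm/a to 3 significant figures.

r_corr = 22.1 μm/a

carbon steel: f(T) = +0.150·(T−10) [T≤10 °C] = -2.7900
  SO₂ term: 1.77·108.6^0.52·exp(0.02·70-2.7900) = 5.046
  Cl⁻ term: 0.102·161.1^0.62·exp(0.033·70+0.04·-8.6) = 17.01
  sum: 5.046 + 17.01 → r_corr = 22.06 μm/a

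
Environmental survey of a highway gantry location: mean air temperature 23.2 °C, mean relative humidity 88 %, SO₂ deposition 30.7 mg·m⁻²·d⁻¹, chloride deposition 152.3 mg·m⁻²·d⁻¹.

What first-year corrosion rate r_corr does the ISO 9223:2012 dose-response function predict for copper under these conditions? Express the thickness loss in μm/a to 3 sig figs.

copper: f(T) = -0.080·(T−10) [T>10 °C] = -1.0560
  SO₂ term: 0.0053·30.7^0.26·exp(0.059·88-1.0560) = 0.8076
  Sd branch = 0.01025·Sd^0.27·e^(0.036·RH+0.049·T) = 2.949 μm/a
  sum: 0.8076 + 2.949 → r_corr = 3.756 μm/a

r_corr = 3.76 μm/a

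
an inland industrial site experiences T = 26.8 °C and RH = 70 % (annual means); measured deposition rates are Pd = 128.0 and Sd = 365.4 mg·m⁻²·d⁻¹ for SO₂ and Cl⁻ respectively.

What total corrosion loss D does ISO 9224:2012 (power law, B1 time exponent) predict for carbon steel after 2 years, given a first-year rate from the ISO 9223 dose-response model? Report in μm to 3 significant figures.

D(2) = 219 μm

carbon steel: T>10 °C ⇒ hinge -0.054·(26.8−10) = -0.9072
  sulphur-dioxide contribution → 36.12 μm/a
  chloride contribution → 116.5 μm/a
  total first-year rate 152.6 μm/a
Power-law: D(2) = r_corr · 2^0.523
  D(2) = 152.6 × 2^0.523 = 152.6 × 1.437 = 219.3 μm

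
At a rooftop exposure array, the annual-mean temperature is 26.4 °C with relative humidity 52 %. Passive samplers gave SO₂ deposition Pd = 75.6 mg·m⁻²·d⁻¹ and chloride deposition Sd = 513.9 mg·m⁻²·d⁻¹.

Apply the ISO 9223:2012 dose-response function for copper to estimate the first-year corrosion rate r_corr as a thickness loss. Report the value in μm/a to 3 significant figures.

r_corr = 1.41 μm/a

copper: f(T) = -0.080·(T−10) [T>10 °C] = -1.3120
  Pd branch = 0.0053·Pd^0.26·e^(0.059·RH+f) = 0.09447 μm/a
  Sd branch = 0.01025·Sd^0.27·e^(0.036·RH+0.049·T) = 1.311 μm/a
  sum: 0.09447 + 1.311 → r_corr = 1.405 μm/a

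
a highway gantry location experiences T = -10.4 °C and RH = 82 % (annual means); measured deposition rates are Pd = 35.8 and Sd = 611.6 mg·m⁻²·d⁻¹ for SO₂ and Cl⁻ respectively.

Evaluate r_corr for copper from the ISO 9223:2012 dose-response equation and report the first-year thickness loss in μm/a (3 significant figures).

copper: f(T) = +0.126·(T−10) [T≤10 °C] = -2.5704
  SO₂ term: 0.0053·35.8^0.26·exp(0.059·82-2.5704) = 0.1297
  Sd branch = 0.01025·Sd^0.27·e^(0.036·RH+0.049·T) = 0.6665 μm/a
  r_corr = 0.1297 + 0.6665 = 0.7962 μm/a

r_corr = 0.796 μm/a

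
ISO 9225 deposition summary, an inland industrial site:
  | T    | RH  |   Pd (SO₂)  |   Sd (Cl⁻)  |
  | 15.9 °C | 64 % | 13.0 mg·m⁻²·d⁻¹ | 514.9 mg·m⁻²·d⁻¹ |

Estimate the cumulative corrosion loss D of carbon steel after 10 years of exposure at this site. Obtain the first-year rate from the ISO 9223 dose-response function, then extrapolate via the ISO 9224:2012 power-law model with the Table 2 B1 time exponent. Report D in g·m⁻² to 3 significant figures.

carbon steel: T>10 °C ⇒ hinge -0.054·(15.9−10) = -0.3186
  Pd branch = 1.77·Pd^0.52·e^(0.02·RH+f) = 17.57 μm/a
  Cl⁻ term: 0.102·514.9^0.62·exp(0.033·64+0.04·15.9) = 76.44
  sum: 17.57 + 76.44 → r_corr = 94.01 μm/a
ISO 9224: D(t) = r_corr · t^b with b = 0.523 (carbon steel, B1)
  D(10) = 94.01 × 10^0.523 = 94.01 × 3.334 = 313.4 μm
  Mass loss = 313.4 μm × 7.85 g/cm³ = 2461 g·m⁻²

D(10) = 2.46e+03 g·m⁻²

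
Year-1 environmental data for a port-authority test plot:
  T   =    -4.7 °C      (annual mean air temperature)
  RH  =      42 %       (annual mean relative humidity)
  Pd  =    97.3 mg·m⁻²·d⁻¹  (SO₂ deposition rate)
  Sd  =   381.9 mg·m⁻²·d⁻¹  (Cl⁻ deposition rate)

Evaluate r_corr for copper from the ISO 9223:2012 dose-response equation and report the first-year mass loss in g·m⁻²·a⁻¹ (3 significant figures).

r_corr = 1.94 g·m⁻²·a⁻¹

copper: T≤10 °C ⇒ hinge +0.126·(-4.7−10) = -1.8522
  SO₂ term: 0.0053·97.3^0.26·exp(0.059·42-1.8522) = 0.03258
  Sd branch = 0.01025·Sd^0.27·e^(0.036·RH+0.049·T) = 0.1839 μm/a
  sum: 0.03258 + 0.1839 → r_corr = 0.2164 μm/a
Convert to mass loss: 0.2164 μm/a × 8.96 g/cm³ = 1.939 g·m⁻²·a⁻¹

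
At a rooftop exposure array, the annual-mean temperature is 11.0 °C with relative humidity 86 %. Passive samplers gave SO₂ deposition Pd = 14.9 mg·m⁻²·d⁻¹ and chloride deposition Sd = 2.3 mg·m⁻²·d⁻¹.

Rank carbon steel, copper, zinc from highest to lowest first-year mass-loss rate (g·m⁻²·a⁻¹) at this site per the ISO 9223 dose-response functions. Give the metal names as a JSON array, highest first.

["carbon steel", "copper", "zinc"]

carbon steel: f(T) = -0.054·(T−10) [T>10 °C] = -0.0540
  SO₂ term: 1.77·14.9^0.52·exp(0.02·86-0.0540) = 38.16
  Sd branch = 0.102·Sd^0.62·e^(0.033·RH+0.04·T) = 4.534 μm/a
  r_corr = 38.16 + 4.534 = 42.69 μm/a
  mass loss = 42.69 μm/a × 7.85 g/cm³ = 335.1 g·m⁻²·a⁻¹
copper: f(T) = -0.080·(T−10) [T>10 °C] = -0.0800
  Pd branch = 0.0053·Pd^0.26·e^(0.059·RH+f) = 1.578 μm/a
  Sd branch = 0.01025·Sd^0.27·e^(0.036·RH+0.049·T) = 0.4865 μm/a
  sum: 1.578 + 0.4865 → r_corr = 2.065 μm/a
  mass loss = 2.065 μm/a × 8.96 g/cm³ = 18.5 g·m⁻²·a⁻¹
zinc: f(T) = -0.071·(T−10) [T>10 °C] = -0.0710
  SO₂ term: 0.0129·14.9^0.44·exp(0.046·86-0.0710) = 2.061
  Sd branch = 0.0175·Sd^0.57·e^(0.008·RH+0.085·T) = 0.1426 μm/a
  sum: 2.061 + 0.1426 → r_corr = 2.203 μm/a
  mass loss = 2.203 μm/a × 7.14 g/cm³ = 15.73 g·m⁻²·a⁻¹
Ordering by g·m⁻²·a⁻¹: carbon steel (335) > copper (18.5) > zinc (15.7)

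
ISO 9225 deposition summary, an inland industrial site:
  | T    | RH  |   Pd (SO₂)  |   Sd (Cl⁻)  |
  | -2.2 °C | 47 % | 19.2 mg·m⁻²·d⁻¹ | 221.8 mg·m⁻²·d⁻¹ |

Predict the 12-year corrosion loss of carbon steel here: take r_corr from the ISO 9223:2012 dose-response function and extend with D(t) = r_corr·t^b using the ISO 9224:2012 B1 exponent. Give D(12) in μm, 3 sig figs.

carbon steel: T≤10 °C ⇒ hinge +0.150·(-2.2−10) = -1.8300
  SO₂ term: 1.77·19.2^0.52·exp(0.02·47-1.8300) = 3.379
  Cl⁻ term: 0.102·221.8^0.62·exp(0.033·47+0.04·-2.2) = 12.54
  sum: 3.379 + 12.54 → r_corr = 15.92 μm/a
Power-law: D(12) = r_corr · 12^0.523
  D(12) = 15.92 × 12^0.523 = 15.92 × 3.668 = 58.41 μm

D(12) = 58.4 μm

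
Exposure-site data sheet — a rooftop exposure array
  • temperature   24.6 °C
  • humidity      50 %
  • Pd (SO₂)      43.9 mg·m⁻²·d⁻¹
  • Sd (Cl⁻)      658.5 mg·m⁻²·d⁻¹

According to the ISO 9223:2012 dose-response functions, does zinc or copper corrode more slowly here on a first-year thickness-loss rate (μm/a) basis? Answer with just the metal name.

zinc: f(T) = -0.071·(T−10) [T>10 °C] = -1.0366
  Pd branch = 0.0129·Pd^0.44·e^(0.046·RH+f) = 0.241 μm/a
  Sd branch = 0.0175·Sd^0.57·e^(0.008·RH+0.085·T) = 8.54 μm/a
  sum: 0.241 + 8.54 → r_corr = 8.781 μm/a
copper: f(T) = -0.080·(T−10) [T>10 °C] = -1.1680
  SO₂ term: 0.0053·43.9^0.26·exp(0.059·50-1.1680) = 0.08418
  Sd branch = 0.01025·Sd^0.27·e^(0.036·RH+0.049·T) = 1.194 μm/a
  r_corr = 0.08418 + 1.194 = 1.278 μm/a
Ordering by μm/a: zinc (8.78) > copper (1.28)

copper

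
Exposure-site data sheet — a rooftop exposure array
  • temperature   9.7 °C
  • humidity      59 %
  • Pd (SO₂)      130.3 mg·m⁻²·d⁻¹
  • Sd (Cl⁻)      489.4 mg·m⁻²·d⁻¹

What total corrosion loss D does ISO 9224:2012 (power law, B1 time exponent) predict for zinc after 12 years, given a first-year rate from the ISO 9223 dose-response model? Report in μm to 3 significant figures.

zinc: T≤10 °C ⇒ hinge +0.038·(9.7−10) = -0.0114
  Pd branch = 0.0129·Pd^0.44·e^(0.046·RH+f) = 1.64 μm/a
  Cl⁻ term: 0.0175·489.4^0.57·exp(0.008·59+0.085·9.7) = 2.184
  sum: 1.64 + 2.184 → r_corr = 3.824 μm/a
Power-law: D(12) = r_corr · 12^0.813
  D(12) = 3.824 × 12^0.813 = 3.824 × 7.54 = 28.83 μm

D(12) = 28.8 μm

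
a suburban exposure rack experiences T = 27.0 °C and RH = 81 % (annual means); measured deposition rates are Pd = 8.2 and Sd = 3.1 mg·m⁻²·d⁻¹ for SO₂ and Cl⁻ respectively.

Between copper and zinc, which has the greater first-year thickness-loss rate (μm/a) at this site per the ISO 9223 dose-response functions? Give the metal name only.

copper

copper: temperature factor f = -0.080·(17.0) = -1.3600
  SO₂ term: 0.0053·8.2^0.26·exp(0.059·81-1.3600) = 0.2797
  Sd branch = 0.01025·Sd^0.27·e^(0.036·RH+0.049·T) = 0.9646 μm/a
  r_corr = 0.2797 + 0.9646 = 1.244 μm/a
zinc: temperature factor f = -0.071·(17.0) = -1.2070
  Pd branch = 0.0129·Pd^0.44·e^(0.046·RH+f) = 0.4043 μm/a
  Cl⁻ term: 0.0175·3.1^0.57·exp(0.008·81+0.085·27.0) = 0.6328
  r_corr = 0.4043 + 0.6328 = 1.037 μm/a
Ordering by μm/a: copper (1.24) > zinc (1.04)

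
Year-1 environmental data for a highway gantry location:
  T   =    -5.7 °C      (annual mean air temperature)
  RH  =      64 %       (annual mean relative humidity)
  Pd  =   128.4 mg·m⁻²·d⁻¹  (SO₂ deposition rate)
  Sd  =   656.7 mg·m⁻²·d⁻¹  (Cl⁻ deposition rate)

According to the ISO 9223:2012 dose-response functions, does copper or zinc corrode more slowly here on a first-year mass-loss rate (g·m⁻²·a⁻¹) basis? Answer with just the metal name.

copper: temperature factor f = +0.126·(-15.7) = -1.9782
  sulphur-dioxide contribution → 0.1131 μm/a
  chloride contribution → 0.4474 μm/a
  ⇒ r_corr(copper) = 0.5605 μm/a
  mass loss = 0.5605 μm/a × 8.96 g/cm³ = 5.022 g·m⁻²·a⁻¹
zinc: f(T) = +0.038·(T−10) [T≤10 °C] = -0.5966
  sulphur-dioxide contribution → 1.142 μm/a
  chloride contribution → 0.7259 μm/a
  ⇒ r_corr(zinc) = 1.868 μm/a
  mass loss = 1.868 μm/a × 7.14 g/cm³ = 13.34 g·m⁻²·a⁻¹
Ordering by g·m⁻²·a⁻¹: zinc (13.3) > copper (5.02)

copper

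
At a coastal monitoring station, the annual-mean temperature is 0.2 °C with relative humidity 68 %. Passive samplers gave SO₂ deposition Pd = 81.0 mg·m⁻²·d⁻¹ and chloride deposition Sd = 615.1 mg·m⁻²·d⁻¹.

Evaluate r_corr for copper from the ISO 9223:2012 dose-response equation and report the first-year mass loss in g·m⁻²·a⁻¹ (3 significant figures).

copper: temperature factor f = +0.126·(-9.8) = -1.2348
  sulphur-dioxide contribution → 0.2671 μm/a
  chloride contribution → 0.6779 μm/a
  total first-year rate 0.9449 μm/a
Convert to mass loss: 0.9449 μm/a × 8.96 g/cm³ = 8.467 g·m⁻²·a⁻¹

r_corr = 8.47 g·m⁻²·a⁻¹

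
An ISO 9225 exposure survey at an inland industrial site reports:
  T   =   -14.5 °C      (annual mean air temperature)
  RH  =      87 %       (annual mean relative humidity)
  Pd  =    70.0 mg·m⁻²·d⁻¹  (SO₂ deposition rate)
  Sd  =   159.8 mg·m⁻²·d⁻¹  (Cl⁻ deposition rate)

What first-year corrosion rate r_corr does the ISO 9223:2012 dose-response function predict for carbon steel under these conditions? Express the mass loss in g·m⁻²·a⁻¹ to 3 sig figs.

r_corr = 202 g·m⁻²·a⁻¹

carbon steel: T≤10 °C ⇒ hinge +0.150·(-14.5−10) = -3.6750
  sulphur-dioxide contribution → 2.328 μm/a
  chloride contribution → 23.43 μm/a
  ⇒ r_corr(carbon steel) = 25.76 μm/a
Convert to mass loss: 25.76 μm/a × 7.85 g/cm³ = 202.2 g·m⁻²·a⁻¹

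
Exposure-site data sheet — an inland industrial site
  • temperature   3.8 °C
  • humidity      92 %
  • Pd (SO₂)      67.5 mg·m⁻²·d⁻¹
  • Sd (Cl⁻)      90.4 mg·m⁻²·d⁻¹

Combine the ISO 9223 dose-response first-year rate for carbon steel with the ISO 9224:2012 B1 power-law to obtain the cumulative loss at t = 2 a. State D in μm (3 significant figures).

carbon steel: T≤10 °C ⇒ hinge +0.150·(3.8−10) = -0.9300
  sulphur-dioxide contribution → 39.3 μm/a
  chloride contribution → 40.36 μm/a
  total first-year rate 79.66 μm/a
ISO 9224: D(t) = r_corr · t^b with b = 0.523 (carbon steel, B1)
  D(2) = 79.66 × 2^0.523 = 79.66 × 1.437 = 114.5 μm

D(2) = 114 μm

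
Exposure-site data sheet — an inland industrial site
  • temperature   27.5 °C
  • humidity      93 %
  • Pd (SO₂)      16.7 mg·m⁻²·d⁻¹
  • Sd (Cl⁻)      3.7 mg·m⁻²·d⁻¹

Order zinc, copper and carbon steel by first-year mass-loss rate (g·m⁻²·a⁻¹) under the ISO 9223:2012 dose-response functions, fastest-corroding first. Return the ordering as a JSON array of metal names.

zinc: temperature factor f = -0.071·(17.5) = -1.2425
  SO₂ term: 0.0129·16.7^0.44·exp(0.046·93-1.2425) = 0.9266
  Cl⁻ term: 0.0175·3.7^0.57·exp(0.008·93+0.085·27.5) = 0.8039
  sum: 0.9266 + 0.8039 → r_corr = 1.73 μm/a
  mass loss = 1.73 μm/a × 7.14 g/cm³ = 12.36 g·m⁻²·a⁻¹
copper: f(T) = -0.080·(T−10) [T>10 °C] = -1.4000
  SO₂ term: 0.0053·16.7^0.26·exp(0.059·93-1.4000) = 0.6564
  Sd branch = 0.01025·Sd^0.27·e^(0.036·RH+0.049·T) = 1.597 μm/a
  sum: 0.6564 + 1.597 → r_corr = 2.254 μm/a
  mass loss = 2.254 μm/a × 8.96 g/cm³ = 20.19 g·m⁻²·a⁻¹
carbon steel: T>10 °C ⇒ hinge -0.054·(27.5−10) = -0.9450
  SO₂ term: 1.77·16.7^0.52·exp(0.02·93-0.9450) = 19.11
  Sd branch = 0.102·Sd^0.62·e^(0.033·RH+0.04·T) = 14.84 μm/a
  sum: 19.11 + 14.84 → r_corr = 33.95 μm/a
  mass loss = 33.95 μm/a × 7.85 g/cm³ = 266.5 g·m⁻²·a⁻¹
Ordering by g·m⁻²·a⁻¹: carbon steel (266) > copper (20.2) > zinc (12.4)

["carbon steel", "copper", "zinc"]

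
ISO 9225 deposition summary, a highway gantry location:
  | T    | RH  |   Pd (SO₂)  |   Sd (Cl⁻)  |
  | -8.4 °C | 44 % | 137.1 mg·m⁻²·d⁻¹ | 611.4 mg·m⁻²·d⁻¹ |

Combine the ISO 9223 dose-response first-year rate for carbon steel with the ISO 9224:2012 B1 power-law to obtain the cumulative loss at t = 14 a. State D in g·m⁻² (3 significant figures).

carbon steel: temperature factor f = +0.150·(-18.4) = -2.7600
  SO₂ term: 1.77·137.1^0.52·exp(0.02·44-2.7600) = 3.489
  Cl⁻ term: 0.102·611.4^0.62·exp(0.033·44+0.04·-8.4) = 16.63
  sum: 3.489 + 16.63 → r_corr = 20.12 μm/a
ISO 9224: D(t) = r_corr · t^b with b = 0.523 (carbon steel, B1)
  D(14) = 20.12 × 14^0.523 = 20.12 × 3.976 = 79.98 μm
  Mass loss = 79.98 μm × 7.85 g/cm³ = 627.8 g·m⁻²

D(14) = 628 g·m⁻²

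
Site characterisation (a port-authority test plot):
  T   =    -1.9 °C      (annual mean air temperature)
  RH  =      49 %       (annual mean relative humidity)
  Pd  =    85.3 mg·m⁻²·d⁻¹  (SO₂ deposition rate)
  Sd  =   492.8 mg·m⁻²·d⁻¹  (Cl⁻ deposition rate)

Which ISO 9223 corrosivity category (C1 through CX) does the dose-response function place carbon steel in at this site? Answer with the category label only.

carbon steel: temperature factor f = +0.150·(-11.9) = -1.7850
  Pd branch = 1.77·Pd^0.52·e^(0.02·RH+f) = 7.988 μm/a
  Cl⁻ term: 0.102·492.8^0.62·exp(0.033·49+0.04·-1.9) = 22.25
  r_corr = 7.988 + 22.25 = 30.24 μm/a
Category bounds: 25…50 μm/a bracket r_corr ⇒ C3

C3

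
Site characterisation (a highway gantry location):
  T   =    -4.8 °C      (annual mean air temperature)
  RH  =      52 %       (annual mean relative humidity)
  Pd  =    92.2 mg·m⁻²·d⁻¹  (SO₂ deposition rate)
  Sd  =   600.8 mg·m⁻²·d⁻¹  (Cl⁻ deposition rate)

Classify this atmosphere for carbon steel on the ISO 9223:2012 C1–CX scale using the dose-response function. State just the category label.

C3

carbon steel: T≤10 °C ⇒ hinge +0.150·(-4.8−10) = -2.2200
  Pd branch = 1.77·Pd^0.52·e^(0.02·RH+f) = 5.717 μm/a
  Sd branch = 0.102·Sd^0.62·e^(0.033·RH+0.04·T) = 24.73 μm/a
  r_corr = 5.717 + 24.73 = 30.45 μm/a
30.5 μm/a falls in (25, 50] for carbon steel → category C3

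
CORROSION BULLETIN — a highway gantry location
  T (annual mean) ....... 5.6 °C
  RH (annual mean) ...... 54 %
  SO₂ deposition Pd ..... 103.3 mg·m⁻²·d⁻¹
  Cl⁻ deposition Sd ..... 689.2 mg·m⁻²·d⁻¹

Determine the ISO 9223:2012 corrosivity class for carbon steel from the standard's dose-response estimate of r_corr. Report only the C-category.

carbon steel: temperature factor f = +0.150·(-4.4) = -0.6600
  SO₂ term: 1.77·103.3^0.52·exp(0.02·54-0.6600) = 30.04
  Sd branch = 0.102·Sd^0.62·e^(0.033·RH+0.04·T) = 43.61 μm/a
  sum: 30.04 + 43.61 → r_corr = 73.65 μm/a
Category bounds: 50…80 μm/a bracket r_corr ⇒ C4

C4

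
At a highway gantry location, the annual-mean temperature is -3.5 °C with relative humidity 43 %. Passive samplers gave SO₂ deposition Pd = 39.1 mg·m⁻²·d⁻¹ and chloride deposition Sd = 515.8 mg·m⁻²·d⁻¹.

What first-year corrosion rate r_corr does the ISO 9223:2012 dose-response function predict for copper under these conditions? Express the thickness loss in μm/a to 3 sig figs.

copper: temperature factor f = +0.126·(-13.5) = -1.7010
  SO₂ term: 0.0053·39.1^0.26·exp(0.059·43-1.7010) = 0.03172
  Sd branch = 0.01025·Sd^0.27·e^(0.036·RH+0.049·T) = 0.2192 μm/a
  sum: 0.03172 + 0.2192 → r_corr = 0.2509 μm/a

r_corr = 0.251 μm/a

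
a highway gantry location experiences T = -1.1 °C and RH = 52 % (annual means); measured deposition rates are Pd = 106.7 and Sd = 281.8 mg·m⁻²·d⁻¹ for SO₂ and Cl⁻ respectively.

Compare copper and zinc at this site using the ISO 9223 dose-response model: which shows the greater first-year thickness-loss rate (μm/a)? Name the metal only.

zinc

copper: f(T) = +0.126·(T−10) [T≤10 °C] = -1.3986
  SO₂ term: 0.0053·106.7^0.26·exp(0.059·52-1.3986) = 0.09476
  Cl⁻ term: 0.01025·281.8^0.27·exp(0.036·52+0.049·-1.1) = 0.2896
  r_corr = 0.09476 + 0.2896 = 0.3844 μm/a
zinc: f(T) = +0.038·(T−10) [T≤10 °C] = -0.4218
  SO₂ term: 0.0129·106.7^0.44·exp(0.046·52-0.4218) = 0.7222
  Cl⁻ term: 0.0175·281.8^0.57·exp(0.008·52+0.085·-1.1) = 0.602
  r_corr = 0.7222 + 0.602 = 1.324 μm/a
Ordering by μm/a: zinc (1.32) > copper (0.384)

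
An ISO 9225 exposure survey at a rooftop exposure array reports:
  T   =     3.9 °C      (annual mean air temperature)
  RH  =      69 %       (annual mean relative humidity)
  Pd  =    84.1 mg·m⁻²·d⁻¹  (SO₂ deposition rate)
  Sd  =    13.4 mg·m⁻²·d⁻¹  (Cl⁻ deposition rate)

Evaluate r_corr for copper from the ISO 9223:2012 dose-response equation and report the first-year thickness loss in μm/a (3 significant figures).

copper: T≤10 °C ⇒ hinge +0.126·(3.9−10) = -0.7686
  SO₂ term: 0.0053·84.1^0.26·exp(0.059·69-0.7686) = 0.456
  Sd branch = 0.01025·Sd^0.27·e^(0.036·RH+0.049·T) = 0.2998 μm/a
  sum: 0.456 + 0.2998 → r_corr = 0.7558 μm/a

r_corr = 0.756 μm/a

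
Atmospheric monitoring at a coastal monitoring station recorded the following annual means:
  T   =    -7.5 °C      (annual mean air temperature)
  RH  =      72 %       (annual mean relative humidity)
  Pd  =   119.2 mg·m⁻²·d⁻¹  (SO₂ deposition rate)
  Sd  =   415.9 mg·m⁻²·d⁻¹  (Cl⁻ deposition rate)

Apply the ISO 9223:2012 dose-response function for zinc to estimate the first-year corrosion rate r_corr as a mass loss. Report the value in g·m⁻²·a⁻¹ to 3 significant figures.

r_corr = 14.3 g·m⁻²·a⁻¹

zinc: f(T) = +0.038·(T−10) [T≤10 °C] = -0.6650
  sulphur-dioxide contribution → 1.492 μm/a
  chloride contribution → 0.5119 μm/a
  total first-year rate 2.004 μm/a
Convert to mass loss: 2.004 μm/a × 7.14 g/cm³ = 14.31 g·m⁻²·a⁻¹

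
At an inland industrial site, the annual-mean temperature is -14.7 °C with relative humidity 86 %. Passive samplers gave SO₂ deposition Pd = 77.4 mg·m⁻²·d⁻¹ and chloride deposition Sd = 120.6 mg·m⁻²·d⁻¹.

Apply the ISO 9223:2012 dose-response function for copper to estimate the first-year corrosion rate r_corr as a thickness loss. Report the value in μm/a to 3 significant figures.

r_corr = 0.519 μm/a

copper: T≤10 °C ⇒ hinge +0.126·(-14.7−10) = -3.1122
  sulphur-dioxide contribution → 0.1168 μm/a
  chloride contribution → 0.4022 μm/a
  total first-year rate 0.519 μm/a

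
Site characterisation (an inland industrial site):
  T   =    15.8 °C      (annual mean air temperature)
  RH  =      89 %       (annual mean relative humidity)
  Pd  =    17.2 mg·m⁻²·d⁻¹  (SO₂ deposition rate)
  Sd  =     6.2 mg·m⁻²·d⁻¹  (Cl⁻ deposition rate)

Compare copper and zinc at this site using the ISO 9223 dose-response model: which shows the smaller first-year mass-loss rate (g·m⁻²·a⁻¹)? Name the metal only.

zinc

copper: f(T) = -0.080·(T−10) [T>10 °C] = -0.4640
  sulphur-dioxide contribution → 1.332 μm/a
  chloride contribution → 0.8961 μm/a
  total first-year rate 2.228 μm/a
  mass loss = 2.228 μm/a × 8.96 g/cm³ = 19.96 g·m⁻²·a⁻¹
zinc: temperature factor f = -0.071·(5.8) = -0.4118
  sulphur-dioxide contribution → 1.792 μm/a
  chloride contribution → 0.3865 μm/a
  total first-year rate 2.179 μm/a
  mass loss = 2.179 μm/a × 7.14 g/cm³ = 15.56 g·m⁻²·a⁻¹
Ordering by g·m⁻²·a⁻¹: copper (20) > zinc (15.6)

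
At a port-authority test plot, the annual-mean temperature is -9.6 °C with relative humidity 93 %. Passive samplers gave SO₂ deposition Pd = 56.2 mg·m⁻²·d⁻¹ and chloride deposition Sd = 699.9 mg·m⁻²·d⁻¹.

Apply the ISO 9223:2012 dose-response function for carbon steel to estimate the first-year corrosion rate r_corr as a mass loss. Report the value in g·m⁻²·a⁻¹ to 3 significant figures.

carbon steel: f(T) = +0.150·(T−10) [T≤10 °C] = -2.9400
  Pd branch = 1.77·Pd^0.52·e^(0.02·RH+f) = 4.884 μm/a
  Cl⁻ term: 0.102·699.9^0.62·exp(0.033·93+0.04·-9.6) = 86.82
  r_corr = 4.884 + 86.82 = 91.7 μm/a
Convert to mass loss: 91.7 μm/a × 7.85 g/cm³ = 719.9 g·m⁻²·a⁻¹

r_corr = 720 g·m⁻²·a⁻¹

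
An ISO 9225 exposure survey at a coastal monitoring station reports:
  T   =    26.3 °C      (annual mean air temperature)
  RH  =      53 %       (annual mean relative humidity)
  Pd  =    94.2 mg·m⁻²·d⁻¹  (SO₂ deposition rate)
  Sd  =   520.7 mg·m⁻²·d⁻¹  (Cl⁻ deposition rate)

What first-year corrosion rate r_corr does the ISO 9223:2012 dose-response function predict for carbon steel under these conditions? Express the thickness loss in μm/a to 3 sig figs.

r_corr = 104 μm/a

carbon steel: f(T) = -0.054·(T−10) [T>10 °C] = -0.8802
  Pd branch = 1.77·Pd^0.52·e^(0.02·RH+f) = 22.52 μm/a
  Cl⁻ term: 0.102·520.7^0.62·exp(0.033·53+0.04·26.3) = 81.16
  r_corr = 22.52 + 81.16 = 103.7 μm/a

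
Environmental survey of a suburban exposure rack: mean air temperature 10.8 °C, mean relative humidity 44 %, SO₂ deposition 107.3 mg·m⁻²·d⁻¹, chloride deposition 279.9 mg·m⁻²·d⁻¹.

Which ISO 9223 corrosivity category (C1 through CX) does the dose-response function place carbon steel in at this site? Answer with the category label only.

carbon steel: f(T) = -0.054·(T−10) [T>10 °C] = -0.0432
  Pd branch = 1.77·Pd^0.52·e^(0.02·RH+f) = 46.48 μm/a
  Cl⁻ term: 0.102·279.9^0.62·exp(0.033·44+0.04·10.8) = 22.08
  r_corr = 46.48 + 22.08 = 68.56 μm/a
ISO 9223 Table 2 (carbon steel): 50 < 68.6 ≤ 80 μm/a ⇒ C4

C4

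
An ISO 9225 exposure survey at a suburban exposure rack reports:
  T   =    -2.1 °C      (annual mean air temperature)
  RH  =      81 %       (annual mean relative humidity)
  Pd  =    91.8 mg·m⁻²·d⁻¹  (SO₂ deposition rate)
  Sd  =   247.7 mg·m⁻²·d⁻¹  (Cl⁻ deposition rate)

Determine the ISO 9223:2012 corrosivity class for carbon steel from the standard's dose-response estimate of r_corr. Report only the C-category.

carbon steel: T≤10 °C ⇒ hinge +0.150·(-2.1−10) = -1.8150
  Pd branch = 1.77·Pd^0.52·e^(0.02·RH+f) = 15.27 μm/a
  Cl⁻ term: 0.102·247.7^0.62·exp(0.033·81+0.04·-2.1) = 41.42
  r_corr = 15.27 + 41.42 = 56.7 μm/a
ISO 9223 Table 2 (carbon steel): 50 < 56.7 ≤ 80 μm/a ⇒ C4

C4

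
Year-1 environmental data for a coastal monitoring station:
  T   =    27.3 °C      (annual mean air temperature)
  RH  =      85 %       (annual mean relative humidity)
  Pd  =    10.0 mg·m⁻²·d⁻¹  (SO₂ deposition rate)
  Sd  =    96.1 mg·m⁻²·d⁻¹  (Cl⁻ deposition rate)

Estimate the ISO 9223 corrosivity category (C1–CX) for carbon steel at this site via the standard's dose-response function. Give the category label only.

carbon steel: T>10 °C ⇒ hinge -0.054·(27.3−10) = -0.9342
  Pd branch = 1.77·Pd^0.52·e^(0.02·RH+f) = 12.61 μm/a
  Sd branch = 0.102·Sd^0.62·e^(0.033·RH+0.04·T) = 85.18 μm/a
  r_corr = 12.61 + 85.18 = 97.78 μm/a
97.8 μm/a falls in (80, 200] for carbon steel → category C5

C5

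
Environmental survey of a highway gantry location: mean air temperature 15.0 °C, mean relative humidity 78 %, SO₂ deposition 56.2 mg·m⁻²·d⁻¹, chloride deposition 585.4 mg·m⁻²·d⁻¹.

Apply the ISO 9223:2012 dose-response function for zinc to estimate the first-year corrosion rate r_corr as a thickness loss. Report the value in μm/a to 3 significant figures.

zinc: f(T) = -0.071·(T−10) [T>10 °C] = -0.3550
  sulphur-dioxide contribution → 1.926 μm/a
  chloride contribution → 4.418 μm/a
  total first-year rate 6.343 μm/a

r_corr = 6.34 μm/a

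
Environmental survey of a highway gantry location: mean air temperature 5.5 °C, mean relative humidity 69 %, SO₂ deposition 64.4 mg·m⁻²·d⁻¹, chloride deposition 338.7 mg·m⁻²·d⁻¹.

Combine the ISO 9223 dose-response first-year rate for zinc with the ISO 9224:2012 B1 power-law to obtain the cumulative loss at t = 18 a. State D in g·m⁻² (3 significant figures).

D(18) = 222 g·m⁻²

zinc: f(T) = +0.038·(T−10) [T≤10 °C] = -0.1710
  sulphur-dioxide contribution → 1.624 μm/a
  chloride contribution → 1.342 μm/a
  ⇒ r_corr(zinc) = 2.967 μm/a
Long-term exponent b (ISO 9224 Table 2, B1) = 0.813
  D(18) = 2.967 × 18^0.813 = 2.967 × 10.48 = 31.1 μm
  Mass loss = 31.1 μm × 7.14 g/cm³ = 222.1 g·m⁻²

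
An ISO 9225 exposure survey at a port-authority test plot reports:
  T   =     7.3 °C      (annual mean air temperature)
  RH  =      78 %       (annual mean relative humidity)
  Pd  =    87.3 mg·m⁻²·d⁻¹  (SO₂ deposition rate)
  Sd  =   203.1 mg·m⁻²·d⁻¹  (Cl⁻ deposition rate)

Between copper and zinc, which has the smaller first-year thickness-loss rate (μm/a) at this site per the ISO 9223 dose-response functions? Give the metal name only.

copper

copper: temperature factor f = +0.126·(-2.7) = -0.3402
  SO₂ term: 0.0053·87.3^0.26·exp(0.059·78-0.3402) = 1.202
  Sd branch = 0.01025·Sd^0.27·e^(0.036·RH+0.049·T) = 1.02 μm/a
  r_corr = 1.202 + 1.02 = 2.222 μm/a
zinc: temperature factor f = +0.038·(-2.7) = -0.1026
  SO₂ term: 0.0129·87.3^0.44·exp(0.046·78-0.1026) = 3.008
  Cl⁻ term: 0.0175·203.1^0.57·exp(0.008·78+0.085·7.3) = 1.256
  sum: 3.008 + 1.256 → r_corr = 4.264 μm/a
Ordering by μm/a: zinc (4.26) > copper (2.22)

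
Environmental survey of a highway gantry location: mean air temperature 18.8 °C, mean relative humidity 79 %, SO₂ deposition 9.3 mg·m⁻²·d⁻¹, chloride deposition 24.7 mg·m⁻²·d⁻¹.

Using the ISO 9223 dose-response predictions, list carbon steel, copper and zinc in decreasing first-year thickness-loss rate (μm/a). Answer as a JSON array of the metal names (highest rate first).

["carbon steel", "zinc", "copper"]

carbon steel: temperature factor f = -0.054·(8.8) = -0.4752
  Pd branch = 1.77·Pd^0.52·e^(0.02·RH+f) = 17.04 μm/a
  Sd branch = 0.102·Sd^0.62·e^(0.033·RH+0.04·T) = 21.42 μm/a
  r_corr = 17.04 + 21.42 = 38.46 μm/a
copper: temperature factor f = -0.080·(8.8) = -0.7040
  Pd branch = 0.0053·Pd^0.26·e^(0.059·RH+f) = 0.495 μm/a
  Cl⁻ term: 0.01025·24.7^0.27·exp(0.036·79+0.049·18.8) = 1.052
  r_corr = 0.495 + 1.052 = 1.547 μm/a
zinc: T>10 °C ⇒ hinge -0.071·(18.8−10) = -0.6248
  SO₂ term: 0.0129·9.3^0.44·exp(0.046·79-0.6248) = 0.6976
  Sd branch = 0.0175·Sd^0.57·e^(0.008·RH+0.085·T) = 1.012 μm/a
  sum: 0.6976 + 1.012 → r_corr = 1.71 μm/a
Ordering by μm/a: carbon steel (38.5) > zinc (1.71) > copper (1.55)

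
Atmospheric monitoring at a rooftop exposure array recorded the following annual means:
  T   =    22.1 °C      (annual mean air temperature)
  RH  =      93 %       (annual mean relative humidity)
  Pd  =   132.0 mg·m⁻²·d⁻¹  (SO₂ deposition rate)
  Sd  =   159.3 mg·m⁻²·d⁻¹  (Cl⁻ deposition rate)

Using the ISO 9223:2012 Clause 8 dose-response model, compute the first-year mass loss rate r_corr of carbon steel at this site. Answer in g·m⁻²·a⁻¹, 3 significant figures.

r_corr = 1.56e+03 g·m⁻²·a⁻¹

carbon steel: f(T) = -0.054·(T−10) [T>10 °C] = -0.6534
  SO₂ term: 1.77·132.0^0.52·exp(0.02·93-0.6534) = 74.94
  Sd branch = 0.102·Sd^0.62·e^(0.033·RH+0.04·T) = 123.2 μm/a
  sum: 74.94 + 123.2 → r_corr = 198.2 μm/a
Convert to mass loss: 198.2 μm/a × 7.85 g/cm³ = 1556 g·m⁻²·a⁻¹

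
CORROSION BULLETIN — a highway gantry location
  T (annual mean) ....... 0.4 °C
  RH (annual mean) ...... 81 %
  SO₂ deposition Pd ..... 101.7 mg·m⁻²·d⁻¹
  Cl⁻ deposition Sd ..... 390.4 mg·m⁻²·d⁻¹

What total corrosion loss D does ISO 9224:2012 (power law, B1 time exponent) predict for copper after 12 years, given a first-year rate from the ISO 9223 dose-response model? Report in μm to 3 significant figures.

D(12) = 8.35 μm

copper: T≤10 °C ⇒ hinge +0.126·(0.4−10) = -1.2096
  Pd branch = 0.0053·Pd^0.26·e^(0.059·RH+f) = 0.6257 μm/a
  Sd branch = 0.01025·Sd^0.27·e^(0.036·RH+0.049·T) = 0.9668 μm/a
  r_corr = 0.6257 + 0.9668 = 1.592 μm/a
ISO 9224: D(t) = r_corr · t^b with b = 0.667 (copper, B1)
  D(12) = 1.592 × 12^0.667 = 1.592 × 5.246 = 8.354 μm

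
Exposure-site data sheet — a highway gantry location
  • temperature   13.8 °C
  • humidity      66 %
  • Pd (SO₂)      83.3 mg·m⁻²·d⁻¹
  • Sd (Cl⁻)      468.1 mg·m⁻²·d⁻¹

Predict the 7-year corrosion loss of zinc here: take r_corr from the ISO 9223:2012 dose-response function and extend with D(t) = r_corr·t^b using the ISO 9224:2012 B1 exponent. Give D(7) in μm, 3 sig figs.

D(7) = 22.5 μm

zinc: temperature factor f = -0.071·(3.8) = -0.2698
  SO₂ term: 0.0129·83.3^0.44·exp(0.046·66-0.2698) = 1.436
  Cl⁻ term: 0.0175·468.1^0.57·exp(0.008·66+0.085·13.8) = 3.191
  sum: 1.436 + 3.191 → r_corr = 4.626 μm/a
ISO 9224: D(t) = r_corr · t^b with b = 0.813 (zinc, B1)
  D(7) = 4.626 × 7^0.813 = 4.626 × 4.865 = 22.51 μm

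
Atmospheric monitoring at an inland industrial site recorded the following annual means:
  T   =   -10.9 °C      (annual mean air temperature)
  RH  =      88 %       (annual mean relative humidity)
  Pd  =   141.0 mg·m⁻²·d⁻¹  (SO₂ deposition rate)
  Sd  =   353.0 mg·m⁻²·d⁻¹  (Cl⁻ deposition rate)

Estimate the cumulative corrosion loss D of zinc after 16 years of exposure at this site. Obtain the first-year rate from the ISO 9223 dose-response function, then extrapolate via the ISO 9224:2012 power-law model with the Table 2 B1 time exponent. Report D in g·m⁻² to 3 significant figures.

D(16) = 227 g·m⁻²

zinc: temperature factor f = +0.038·(-20.9) = -0.7942
  SO₂ term: 0.0129·141.0^0.44·exp(0.046·88-0.7942) = 2.947
  Sd branch = 0.0175·Sd^0.57·e^(0.008·RH+0.085·T) = 0.3969 μm/a
  sum: 2.947 + 0.3969 → r_corr = 3.344 μm/a
Power-law: D(16) = r_corr · 16^0.813
  D(16) = 3.344 × 16^0.813 = 3.344 × 9.527 = 31.85 μm
  Mass loss = 31.85 μm × 7.14 g/cm³ = 227.4 g·m⁻²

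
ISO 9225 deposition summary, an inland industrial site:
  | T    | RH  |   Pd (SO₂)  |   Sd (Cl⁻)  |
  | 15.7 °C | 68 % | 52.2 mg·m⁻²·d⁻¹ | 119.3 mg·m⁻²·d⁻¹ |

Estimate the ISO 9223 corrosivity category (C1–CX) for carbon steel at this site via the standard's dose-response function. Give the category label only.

C4

carbon steel: T>10 °C ⇒ hinge -0.054·(15.7−10) = -0.3078
  Pd branch = 1.77·Pd^0.52·e^(0.02·RH+f) = 39.64 μm/a
  Cl⁻ term: 0.102·119.3^0.62·exp(0.033·68+0.04·15.7) = 34.95
  r_corr = 39.64 + 34.95 = 74.59 μm/a
ISO 9223 Table 2 (carbon steel): 50 < 74.6 ≤ 80 μm/a ⇒ C4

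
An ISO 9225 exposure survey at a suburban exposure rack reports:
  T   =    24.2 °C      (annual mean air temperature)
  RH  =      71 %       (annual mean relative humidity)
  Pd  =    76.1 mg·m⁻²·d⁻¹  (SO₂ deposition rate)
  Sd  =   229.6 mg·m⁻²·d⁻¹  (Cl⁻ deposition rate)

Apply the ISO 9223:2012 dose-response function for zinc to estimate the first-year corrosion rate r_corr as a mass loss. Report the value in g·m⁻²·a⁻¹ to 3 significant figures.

zinc: T>10 °C ⇒ hinge -0.071·(24.2−10) = -1.0082
  sulphur-dioxide contribution → 0.8298 μm/a
  chloride contribution → 5.356 μm/a
  total first-year rate 6.185 μm/a
Convert to mass loss: 6.185 μm/a × 7.14 g/cm³ = 44.16 g·m⁻²·a⁻¹

r_corr = 44.2 g·m⁻²·a⁻¹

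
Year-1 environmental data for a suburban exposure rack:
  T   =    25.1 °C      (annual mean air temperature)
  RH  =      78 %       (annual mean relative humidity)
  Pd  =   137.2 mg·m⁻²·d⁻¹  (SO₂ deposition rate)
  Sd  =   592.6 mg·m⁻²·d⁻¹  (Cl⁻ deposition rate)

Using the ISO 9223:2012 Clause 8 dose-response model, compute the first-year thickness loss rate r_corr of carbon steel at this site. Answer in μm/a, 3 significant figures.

carbon steel: T>10 °C ⇒ hinge -0.054·(25.1−10) = -0.8154
  sulphur-dioxide contribution → 48.17 μm/a
  chloride contribution → 191.3 μm/a
  ⇒ r_corr(carbon steel) = 239.4 μm/a

r_corr = 239 μm/a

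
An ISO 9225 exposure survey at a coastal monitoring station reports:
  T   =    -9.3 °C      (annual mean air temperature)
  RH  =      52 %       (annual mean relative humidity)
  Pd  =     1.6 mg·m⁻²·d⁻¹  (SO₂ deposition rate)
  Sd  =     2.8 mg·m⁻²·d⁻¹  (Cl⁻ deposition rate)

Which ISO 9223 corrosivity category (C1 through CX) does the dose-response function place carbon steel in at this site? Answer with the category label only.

C1

carbon steel: f(T) = +0.150·(T−10) [T≤10 °C] = -2.8950
  sulphur-dioxide contribution → 0.3536 μm/a
  chloride contribution → 0.7405 μm/a
  total first-year rate 1.094 μm/a
Category bounds: 0…1.3 μm/a bracket r_corr ⇒ C1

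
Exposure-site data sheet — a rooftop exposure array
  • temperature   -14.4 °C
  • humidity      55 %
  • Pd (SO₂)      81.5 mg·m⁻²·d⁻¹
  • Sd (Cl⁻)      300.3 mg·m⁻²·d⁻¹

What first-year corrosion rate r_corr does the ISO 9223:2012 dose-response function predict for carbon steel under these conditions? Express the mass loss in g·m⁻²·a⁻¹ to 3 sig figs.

carbon steel: T≤10 °C ⇒ hinge +0.150·(-14.4−10) = -3.6600
  Pd branch = 1.77·Pd^0.52·e^(0.02·RH+f) = 1.349 μm/a
  Sd branch = 0.102·Sd^0.62·e^(0.033·RH+0.04·T) = 12.1 μm/a
  r_corr = 1.349 + 12.1 = 13.45 μm/a
Convert to mass loss: 13.45 μm/a × 7.85 g/cm³ = 105.6 g·m⁻²·a⁻¹

r_corr = 106 g·m⁻²·a⁻¹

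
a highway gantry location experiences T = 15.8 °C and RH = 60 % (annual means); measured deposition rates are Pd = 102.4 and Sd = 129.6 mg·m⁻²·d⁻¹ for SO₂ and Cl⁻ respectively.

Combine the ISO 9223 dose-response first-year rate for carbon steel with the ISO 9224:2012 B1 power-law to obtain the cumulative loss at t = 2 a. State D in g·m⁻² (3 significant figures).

carbon steel: temperature factor f = -0.054·(5.8) = -0.3132
  Pd branch = 1.77·Pd^0.52·e^(0.02·RH+f) = 47.69 μm/a
  Sd branch = 0.102·Sd^0.62·e^(0.033·RH+0.04·T) = 28.37 μm/a
  r_corr = 47.69 + 28.37 = 76.06 μm/a
ISO 9224: D(t) = r_corr · t^b with b = 0.523 (carbon steel, B1)
  D(2) = 76.06 × 2^0.523 = 76.06 × 1.437 = 109.3 μm
  Mass loss = 109.3 μm × 7.85 g/cm³ = 857.9 g·m⁻²

D(2) = 858 g·m⁻²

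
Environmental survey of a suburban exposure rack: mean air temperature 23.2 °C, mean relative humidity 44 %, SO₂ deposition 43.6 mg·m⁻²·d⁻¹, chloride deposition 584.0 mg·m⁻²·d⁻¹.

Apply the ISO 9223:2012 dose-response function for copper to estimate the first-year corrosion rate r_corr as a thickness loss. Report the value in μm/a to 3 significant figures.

r_corr = 0.935 μm/a

copper: f(T) = -0.080·(T−10) [T>10 °C] = -1.0560
  sulphur-dioxide contribution → 0.06597 μm/a
  chloride contribution → 0.8695 μm/a
  total first-year rate 0.9355 μm/a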